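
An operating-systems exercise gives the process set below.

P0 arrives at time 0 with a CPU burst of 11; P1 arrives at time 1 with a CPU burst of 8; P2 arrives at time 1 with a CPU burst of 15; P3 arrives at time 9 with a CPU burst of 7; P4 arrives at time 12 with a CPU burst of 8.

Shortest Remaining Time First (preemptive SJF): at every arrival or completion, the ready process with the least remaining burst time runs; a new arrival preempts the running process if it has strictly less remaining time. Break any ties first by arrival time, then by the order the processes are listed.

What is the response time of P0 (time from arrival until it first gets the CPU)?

0

Timeline: | P0 0-1 | P1 1-9 | P3 9-16 | P4 16-24 | P0 24-34 | P2 34-49 |
Completion: P0=34  P1=9  P2=49  P3=16  P4=24
Response(P0) = first start − arrival = 0 − 0 = 0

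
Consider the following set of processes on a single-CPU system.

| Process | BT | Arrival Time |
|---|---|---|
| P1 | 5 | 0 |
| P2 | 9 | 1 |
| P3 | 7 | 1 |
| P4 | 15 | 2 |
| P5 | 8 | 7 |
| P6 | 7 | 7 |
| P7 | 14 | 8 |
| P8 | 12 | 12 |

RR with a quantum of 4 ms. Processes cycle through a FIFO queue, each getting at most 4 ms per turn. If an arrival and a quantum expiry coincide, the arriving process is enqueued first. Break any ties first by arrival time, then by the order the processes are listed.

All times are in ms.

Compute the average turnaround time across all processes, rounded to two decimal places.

Gantt: | P1 0-4 | P2 4-8 | P3 8-12 | P4 12-16 | P1 16-17 | P5 17-21 | P6 21-25 | P7 25-29 | P2 29-33 | P8 33-37 | P3 37-40 | P4 40-44 | P5 44-48 | P6 48-51 | P7 51-55 | P2 55-56 | P8 56-60 | P4 60-64 | P7 64-68 | P8 68-72 | P4 72-75 | P7 75-77 |
Completion: P1=17  P2=56  P3=40  P4=75  P5=48  P6=51  P7=77  P8=72
Turnaround (C−A): P1=17  P2=55  P3=39  P4=73  P5=41  P6=44  P7=69  P8=60
Turnaround times: P1=17, P2=55, P3=39, P4=73, P5=41, P6=44, P7=69, P8=60
Average turnaround = (17+55+39+73+41+44+69+60) / 8 = 398/8 = 49.75

49.75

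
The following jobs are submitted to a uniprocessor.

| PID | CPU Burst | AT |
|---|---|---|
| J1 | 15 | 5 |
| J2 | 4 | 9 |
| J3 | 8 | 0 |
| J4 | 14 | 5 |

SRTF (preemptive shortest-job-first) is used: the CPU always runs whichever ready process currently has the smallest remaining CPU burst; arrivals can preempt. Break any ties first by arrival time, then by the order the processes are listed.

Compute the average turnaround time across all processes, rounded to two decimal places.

Schedule: | J3 0-8 | J4 8-9 | J2 9-13 | J4 13-26 | J1 26-41 |
Completion: J1=41  J2=13  J3=8  J4=26
Turnaround times: J1=36, J2=4, J3=8, J4=21
Average turnaround = (36+4+8+21) / 4 = 69/4 = 17.25

17.25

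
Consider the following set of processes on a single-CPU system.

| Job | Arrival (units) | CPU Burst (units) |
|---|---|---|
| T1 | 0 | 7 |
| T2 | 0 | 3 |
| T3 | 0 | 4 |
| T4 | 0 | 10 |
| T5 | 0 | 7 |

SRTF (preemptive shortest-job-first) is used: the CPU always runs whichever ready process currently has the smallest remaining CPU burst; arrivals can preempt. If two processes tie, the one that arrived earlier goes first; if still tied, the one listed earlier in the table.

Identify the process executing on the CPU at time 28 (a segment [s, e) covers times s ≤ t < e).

T4

Gantt: | T2 0-3 | T3 3-7 | T1 7-14 | T5 14-21 | T4 21-31 |
Completion: T1=14  T2=3  T3=7  T4=31  T5=21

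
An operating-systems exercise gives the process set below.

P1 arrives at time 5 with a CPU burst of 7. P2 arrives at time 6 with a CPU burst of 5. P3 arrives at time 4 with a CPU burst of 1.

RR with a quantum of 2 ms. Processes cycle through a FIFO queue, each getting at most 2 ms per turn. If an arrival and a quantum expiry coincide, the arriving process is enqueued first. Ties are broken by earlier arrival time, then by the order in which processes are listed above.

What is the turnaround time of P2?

Timeline: | idle 0-4 | P3 4-5 | P1 5-7 | P2 7-9 | P1 9-11 | P2 11-13 | P1 13-15 | P2 15-16 | P1 16-17 |
Completion: P1=17  P2=16  P3=5
Turnaround(P2) = completion − arrival = 16 − 6 = 10

10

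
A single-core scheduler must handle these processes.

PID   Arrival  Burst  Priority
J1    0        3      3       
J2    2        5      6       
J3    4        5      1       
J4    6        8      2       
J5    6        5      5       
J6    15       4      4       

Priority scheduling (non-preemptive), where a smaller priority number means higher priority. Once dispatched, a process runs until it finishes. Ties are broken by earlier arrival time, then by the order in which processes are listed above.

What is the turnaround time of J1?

Schedule: | J1 0-3 | J2 3-8 | J3 8-13 | J4 13-21 | J6 21-25 | J5 25-30 |
Completion: J1=3  J2=8  J3=13  J4=21  J5=30  J6=25
Turnaround (C−A): J1=3  J2=6  J3=9  J4=15  J5=24  J6=10
Turnaround(J1) = completion − arrival = 3 − 0 = 3

3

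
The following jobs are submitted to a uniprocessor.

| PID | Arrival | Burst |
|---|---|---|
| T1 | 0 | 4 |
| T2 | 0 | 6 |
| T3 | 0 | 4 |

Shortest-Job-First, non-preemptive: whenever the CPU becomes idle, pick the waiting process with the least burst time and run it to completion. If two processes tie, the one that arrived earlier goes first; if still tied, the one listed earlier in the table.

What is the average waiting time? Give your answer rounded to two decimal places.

4.00

Schedule: | T1 0-4 | T3 4-8 | T2 8-14 |
Completion: T1=4  T2=14  T3=8
Turnaround (C−A): T1=4  T2=14  T3=8
Waiting times: T1=0, T2=8, T3=4
Average waiting = (0+8+4) / 3 = 12/3 = 4.00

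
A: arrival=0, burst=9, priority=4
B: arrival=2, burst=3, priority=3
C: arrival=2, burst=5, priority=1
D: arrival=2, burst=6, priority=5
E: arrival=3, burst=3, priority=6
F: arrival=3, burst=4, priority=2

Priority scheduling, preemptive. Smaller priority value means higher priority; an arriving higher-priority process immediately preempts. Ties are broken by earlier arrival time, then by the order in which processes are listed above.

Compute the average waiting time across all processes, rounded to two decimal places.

Timeline: | A 0-2 | C 2-7 | F 7-11 | B 11-14 | A 14-21 | D 21-27 | E 27-30 |
Completion: A=21  B=14  C=7  D=27  E=30  F=11
Waiting times: A=12, B=9, C=0, D=19, E=24, F=4
Average waiting = (12+9+0+19+24+4) / 6 = 68/6 = 11.33

11.33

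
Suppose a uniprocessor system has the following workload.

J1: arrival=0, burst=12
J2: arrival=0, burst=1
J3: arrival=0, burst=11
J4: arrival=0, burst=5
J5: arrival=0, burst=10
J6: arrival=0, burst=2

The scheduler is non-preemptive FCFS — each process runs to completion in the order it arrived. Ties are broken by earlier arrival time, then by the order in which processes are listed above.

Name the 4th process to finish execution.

Schedule: | J1 0-12 | J2 12-13 | J3 13-24 | J4 24-29 | J5 29-39 | J6 39-41 |
Completion: J1=12  J2=13  J3=24  J4=29  J5=39  J6=41
Finish order: J1 → J2 → J3 → J4 → J5 → J6

J4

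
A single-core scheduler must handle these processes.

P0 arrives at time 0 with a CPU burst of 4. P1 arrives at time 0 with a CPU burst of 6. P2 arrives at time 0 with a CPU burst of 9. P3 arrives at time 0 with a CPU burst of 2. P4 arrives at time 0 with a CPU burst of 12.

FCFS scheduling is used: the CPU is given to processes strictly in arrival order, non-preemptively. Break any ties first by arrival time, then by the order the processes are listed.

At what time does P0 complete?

Timeline: | P0 0-4 | P1 4-10 | P2 10-19 | P3 19-21 | P4 21-33 |
Completion: P0=4  P1=10  P2=19  P3=21  P4=33
Turnaround (C−A): P0=4  P1=10  P2=19  P3=21  P4=33

4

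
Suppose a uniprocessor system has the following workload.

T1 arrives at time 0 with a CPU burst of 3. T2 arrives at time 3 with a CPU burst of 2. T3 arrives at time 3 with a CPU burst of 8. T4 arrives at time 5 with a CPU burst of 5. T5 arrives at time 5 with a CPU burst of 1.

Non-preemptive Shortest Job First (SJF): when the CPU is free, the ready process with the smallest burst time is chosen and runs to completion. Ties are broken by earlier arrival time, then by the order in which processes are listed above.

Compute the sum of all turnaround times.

Schedule: | T1 0-3 | T2 3-5 | T5 5-6 | T4 6-11 | T3 11-19 |
Completion: T1=3  T2=5  T3=19  T4=11  T5=6
Turnaround (C−A): T1=3  T2=2  T3=16  T4=6  T5=1
Turnaround = completion − arrival: T1=3, T2=2, T3=16, T4=6, T5=1
Total turnaround = 3 + 2 + 16 + 6 + 1 = 28

28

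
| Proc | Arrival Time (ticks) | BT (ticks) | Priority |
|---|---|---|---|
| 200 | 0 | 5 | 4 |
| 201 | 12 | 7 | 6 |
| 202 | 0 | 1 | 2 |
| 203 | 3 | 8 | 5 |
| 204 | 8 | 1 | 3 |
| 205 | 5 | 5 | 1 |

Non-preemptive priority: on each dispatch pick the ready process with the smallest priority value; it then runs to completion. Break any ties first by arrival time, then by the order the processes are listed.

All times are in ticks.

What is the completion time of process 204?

12

Gantt: | 202 0-1 | 200 1-6 | 205 6-11 | 204 11-12 | 203 12-20 | 201 20-27 |
Completion: 200=6  201=27  202=1  203=20  204=12  205=11
Turnaround (C−A): 200=6  201=15  202=1  203=17  204=4  205=6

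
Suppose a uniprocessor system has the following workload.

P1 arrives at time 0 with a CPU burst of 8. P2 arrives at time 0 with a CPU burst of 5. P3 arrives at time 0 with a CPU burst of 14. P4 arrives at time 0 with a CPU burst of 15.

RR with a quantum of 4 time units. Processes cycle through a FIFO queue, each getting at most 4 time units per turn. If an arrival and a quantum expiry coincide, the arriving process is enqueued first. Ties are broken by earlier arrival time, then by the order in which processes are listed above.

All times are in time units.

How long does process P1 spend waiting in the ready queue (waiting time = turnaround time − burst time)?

Timeline: | P1 0-4 | P2 4-8 | P3 8-12 | P4 12-16 | P1 16-20 | P2 20-21 | P3 21-25 | P4 25-29 | P3 29-33 | P4 33-37 | P3 37-39 | P4 39-42 |
Completion: P1=20  P2=21  P3=39  P4=42
Waiting(P1) = turnaround − burst = 20 − 8 = 12

12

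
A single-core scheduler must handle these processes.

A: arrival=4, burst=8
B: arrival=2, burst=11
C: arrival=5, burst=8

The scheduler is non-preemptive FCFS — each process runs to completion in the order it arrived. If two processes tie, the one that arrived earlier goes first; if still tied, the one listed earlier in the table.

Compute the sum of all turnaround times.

Gantt: | idle 0-2 | B 2-13 | A 13-21 | C 21-29 |
Completion: A=21  B=13  C=29
Turnaround = completion − arrival: A=17, B=11, C=24
Total turnaround = 17 + 11 + 24 = 52

52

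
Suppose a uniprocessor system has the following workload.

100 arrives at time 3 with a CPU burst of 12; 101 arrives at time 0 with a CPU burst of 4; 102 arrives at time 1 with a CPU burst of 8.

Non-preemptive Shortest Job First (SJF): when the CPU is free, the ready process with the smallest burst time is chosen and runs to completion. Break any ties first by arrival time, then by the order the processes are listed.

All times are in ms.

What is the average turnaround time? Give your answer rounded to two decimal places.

Schedule: | 101 0-4 | 102 4-12 | 100 12-24 |
Completion: 100=24  101=4  102=12
Turnaround times: 100=21, 101=4, 102=11
Average turnaround = (21+4+11) / 3 = 36/3 = 12.00

12.00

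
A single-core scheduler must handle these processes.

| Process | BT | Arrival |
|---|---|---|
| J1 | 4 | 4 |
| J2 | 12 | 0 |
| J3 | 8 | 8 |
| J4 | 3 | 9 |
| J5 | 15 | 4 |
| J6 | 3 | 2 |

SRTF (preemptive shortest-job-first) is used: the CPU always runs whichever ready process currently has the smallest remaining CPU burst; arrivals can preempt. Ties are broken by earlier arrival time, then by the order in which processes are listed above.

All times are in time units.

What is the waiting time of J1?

Gantt: | J2 0-2 | J6 2-5 | J1 5-9 | J4 9-12 | J3 12-20 | J2 20-30 | J5 30-45 |
Completion: J1=9  J2=30  J3=20  J4=12  J5=45  J6=5
Waiting(J1) = turnaround − burst = 5 − 4 = 1

1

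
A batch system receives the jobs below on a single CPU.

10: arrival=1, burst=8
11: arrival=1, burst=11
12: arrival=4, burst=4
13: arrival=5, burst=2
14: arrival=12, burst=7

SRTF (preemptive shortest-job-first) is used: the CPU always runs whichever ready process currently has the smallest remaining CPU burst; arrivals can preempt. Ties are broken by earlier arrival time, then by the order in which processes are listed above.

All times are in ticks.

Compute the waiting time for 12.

2

Timeline: | idle 0-1 | 10 1-4 | 12 4-5 | 13 5-7 | 12 7-10 | 10 10-15 | 14 15-22 | 11 22-33 |
Completion: 10=15  11=33  12=10  13=7  14=22
Turnaround (C−A): 10=14  11=32  12=6  13=2  14=10
Waiting(12) = turnaround − burst = 6 − 4 = 2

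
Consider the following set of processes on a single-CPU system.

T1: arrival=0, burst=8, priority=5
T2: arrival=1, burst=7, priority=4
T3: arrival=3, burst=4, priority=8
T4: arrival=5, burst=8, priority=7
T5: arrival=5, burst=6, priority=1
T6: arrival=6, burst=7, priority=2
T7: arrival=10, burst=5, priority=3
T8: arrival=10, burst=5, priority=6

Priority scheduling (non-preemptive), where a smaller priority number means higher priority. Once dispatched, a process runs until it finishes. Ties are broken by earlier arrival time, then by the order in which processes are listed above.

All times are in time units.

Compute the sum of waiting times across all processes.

146

Gantt: | T1 0-8 | T5 8-14 | T6 14-21 | T7 21-26 | T2 26-33 | T8 33-38 | T4 38-46 | T3 46-50 |
Completion: T1=8  T2=33  T3=50  T4=46  T5=14  T6=21  T7=26  T8=38
Waiting = turnaround − burst: T1=0, T2=25, T3=43, T4=33, T5=3, T6=8, T7=11, T8=23
Total waiting = 0 + 25 + 43 + 33 + 3 + 8 + 11 + 23 = 146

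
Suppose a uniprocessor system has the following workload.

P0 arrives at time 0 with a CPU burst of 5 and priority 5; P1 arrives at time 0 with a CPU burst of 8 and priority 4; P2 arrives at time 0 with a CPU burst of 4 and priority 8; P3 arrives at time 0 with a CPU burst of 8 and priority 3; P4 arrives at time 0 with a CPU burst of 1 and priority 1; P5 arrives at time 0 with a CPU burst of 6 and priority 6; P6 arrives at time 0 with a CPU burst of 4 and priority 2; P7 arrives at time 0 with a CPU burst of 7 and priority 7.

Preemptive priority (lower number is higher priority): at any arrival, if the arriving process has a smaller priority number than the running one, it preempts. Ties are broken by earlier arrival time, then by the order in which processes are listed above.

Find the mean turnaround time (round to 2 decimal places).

Schedule: | P4 0-1 | P6 1-5 | P3 5-13 | P1 13-21 | P0 21-26 | P5 26-32 | P7 32-39 | P2 39-43 |
Completion: P0=26  P1=21  P2=43  P3=13  P4=1  P5=32  P6=5  P7=39
Turnaround times: P0=26, P1=21, P2=43, P3=13, P4=1, P5=32, P6=5, P7=39
Average turnaround = (26+21+43+13+1+32+5+39) / 8 = 180/8 = 22.50

22.50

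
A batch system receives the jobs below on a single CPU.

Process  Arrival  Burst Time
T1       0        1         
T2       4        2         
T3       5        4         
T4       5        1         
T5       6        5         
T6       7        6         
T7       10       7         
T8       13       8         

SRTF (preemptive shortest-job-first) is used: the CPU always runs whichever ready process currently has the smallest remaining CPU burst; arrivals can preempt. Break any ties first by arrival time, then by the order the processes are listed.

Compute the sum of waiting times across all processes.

45

Schedule: | T1 0-1 | idle 1-4 | T2 4-6 | T4 6-7 | T3 7-11 | T5 11-16 | T6 16-22 | T7 22-29 | T8 29-37 |
Completion: T1=1  T2=6  T3=11  T4=7  T5=16  T6=22  T7=29  T8=37
Waiting = turnaround − burst: T1=0, T2=0, T3=2, T4=1, T5=5, T6=9, T7=12, T8=16
Total waiting = 0 + 0 + 2 + 1 + 5 + 9 + 12 + 16 = 45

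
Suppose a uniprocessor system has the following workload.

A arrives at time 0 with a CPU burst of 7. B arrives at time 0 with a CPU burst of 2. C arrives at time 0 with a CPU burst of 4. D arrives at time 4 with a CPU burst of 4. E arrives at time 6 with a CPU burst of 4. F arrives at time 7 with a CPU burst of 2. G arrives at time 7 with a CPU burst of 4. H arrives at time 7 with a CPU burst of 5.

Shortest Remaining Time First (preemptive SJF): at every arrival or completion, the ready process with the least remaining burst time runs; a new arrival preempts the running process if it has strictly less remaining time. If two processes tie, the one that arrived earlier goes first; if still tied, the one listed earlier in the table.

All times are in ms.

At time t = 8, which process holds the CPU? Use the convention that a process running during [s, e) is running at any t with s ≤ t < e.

F

Timeline: | B 0-2 | C 2-6 | D 6-7 | F 7-9 | D 9-12 | E 12-16 | G 16-20 | H 20-25 | A 25-32 |
Completion: A=32  B=2  C=6  D=12  E=16  F=9  G=20  H=25
Turnaround (C−A): A=32  B=2  C=6  D=8  E=10  F=2  G=13  H=18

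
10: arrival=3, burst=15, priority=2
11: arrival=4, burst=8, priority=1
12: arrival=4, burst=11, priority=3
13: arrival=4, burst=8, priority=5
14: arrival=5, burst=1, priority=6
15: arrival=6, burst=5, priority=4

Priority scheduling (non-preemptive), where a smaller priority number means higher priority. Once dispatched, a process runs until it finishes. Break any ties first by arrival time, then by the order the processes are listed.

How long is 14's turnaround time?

Schedule: | idle 0-3 | 10 3-18 | 11 18-26 | 12 26-37 | 15 37-42 | 13 42-50 | 14 50-51 |
Completion: 10=18  11=26  12=37  13=50  14=51  15=42
Turnaround(14) = completion − arrival = 51 − 5 = 46

46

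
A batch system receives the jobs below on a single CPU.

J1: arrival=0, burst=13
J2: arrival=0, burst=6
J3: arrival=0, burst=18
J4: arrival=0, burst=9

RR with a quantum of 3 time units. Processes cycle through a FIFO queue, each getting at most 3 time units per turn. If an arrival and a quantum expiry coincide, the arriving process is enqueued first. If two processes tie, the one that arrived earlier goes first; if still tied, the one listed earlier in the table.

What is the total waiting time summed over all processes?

91

Gantt: | J1 0-3 | J2 3-6 | J3 6-9 | J4 9-12 | J1 12-15 | J2 15-18 | J3 18-21 | J4 21-24 | J1 24-27 | J3 27-30 | J4 30-33 | J1 33-36 | J3 36-39 | J1 39-40 | J3 40-46 |
Completion: J1=40  J2=18  J3=46  J4=33
Turnaround (C−A): J1=40  J2=18  J3=46  J4=33
Waiting = turnaround − burst: J1=27, J2=12, J3=28, J4=24
Total waiting = 27 + 12 + 28 + 24 = 91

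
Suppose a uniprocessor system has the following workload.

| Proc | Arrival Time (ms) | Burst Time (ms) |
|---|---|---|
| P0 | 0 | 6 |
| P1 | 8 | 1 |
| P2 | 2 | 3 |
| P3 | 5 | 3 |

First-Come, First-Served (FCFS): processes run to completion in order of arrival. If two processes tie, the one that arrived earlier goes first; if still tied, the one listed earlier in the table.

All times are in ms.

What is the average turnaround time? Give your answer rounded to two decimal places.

6.25

Timeline: | P0 0-6 | P2 6-9 | P3 9-12 | P1 12-13 |
Completion: P0=6  P1=13  P2=9  P3=12
Turnaround (C−A): P0=6  P1=5  P2=7  P3=7
Turnaround times: P0=6, P1=5, P2=7, P3=7
Average turnaround = (6+5+7+7) / 4 = 25/4 = 6.25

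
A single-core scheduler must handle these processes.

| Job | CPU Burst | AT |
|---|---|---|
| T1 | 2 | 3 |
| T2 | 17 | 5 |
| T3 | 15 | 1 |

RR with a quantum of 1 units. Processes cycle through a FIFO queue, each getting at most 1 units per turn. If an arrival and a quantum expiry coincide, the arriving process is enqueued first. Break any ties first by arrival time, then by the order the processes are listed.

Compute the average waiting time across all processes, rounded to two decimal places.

Schedule: | idle 0-1 | T3 1-3 | T1 3-4 | T3 4-5 | T1 5-6 | T2 6-7 | T3 7-8 | T2 8-9 | T3 9-10 | T2 10-11 | T3 11-12 | T2 12-13 | T3 13-14 | T2 14-15 | T3 15-16 | T2 16-17 | T3 17-18 | T2 18-19 | T3 19-20 | T2 20-21 | T3 21-22 | T2 22-23 | T3 23-24 | T2 24-25 | T3 25-26 | T2 26-27 | T3 27-28 | T2 28-29 | T3 29-30 | T2 30-35 |
Completion: T1=6  T2=35  T3=30
Waiting times: T1=1, T2=13, T3=14
Average waiting = (1+13+14) / 3 = 28/3 = 9.33

9.33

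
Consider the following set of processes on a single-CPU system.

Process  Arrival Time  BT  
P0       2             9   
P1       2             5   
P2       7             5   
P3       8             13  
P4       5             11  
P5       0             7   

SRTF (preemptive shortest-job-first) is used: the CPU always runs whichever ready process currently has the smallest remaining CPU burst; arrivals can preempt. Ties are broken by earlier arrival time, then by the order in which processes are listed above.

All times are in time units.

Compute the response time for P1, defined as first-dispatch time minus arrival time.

Timeline: | P5 0-7 | P1 7-12 | P2 12-17 | P0 17-26 | P4 26-37 | P3 37-50 |
Completion: P0=26  P1=12  P2=17  P3=50  P4=37  P5=7
Turnaround (C−A): P0=24  P1=10  P2=10  P3=42  P4=32  P5=7
Response(P1) = first start − arrival = 7 − 2 = 5

5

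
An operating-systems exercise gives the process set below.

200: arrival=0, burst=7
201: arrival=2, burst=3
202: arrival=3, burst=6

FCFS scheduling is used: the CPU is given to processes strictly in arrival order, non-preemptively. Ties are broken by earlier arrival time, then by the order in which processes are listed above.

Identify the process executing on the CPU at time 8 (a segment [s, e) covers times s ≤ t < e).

Schedule: | 200 0-7 | 201 7-10 | 202 10-16 |
Completion: 200=7  201=10  202=16

201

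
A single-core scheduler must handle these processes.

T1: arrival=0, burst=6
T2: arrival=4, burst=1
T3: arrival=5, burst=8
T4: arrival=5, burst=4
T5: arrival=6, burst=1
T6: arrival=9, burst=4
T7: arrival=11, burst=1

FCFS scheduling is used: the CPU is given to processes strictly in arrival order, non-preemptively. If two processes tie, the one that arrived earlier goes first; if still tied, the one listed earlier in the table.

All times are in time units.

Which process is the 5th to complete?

Schedule: | T1 0-6 | T2 6-7 | T3 7-15 | T4 15-19 | T5 19-20 | T6 20-24 | T7 24-25 |
Completion: T1=6  T2=7  T3=15  T4=19  T5=20  T6=24  T7=25
Turnaround (C−A): T1=6  T2=3  T3=10  T4=14  T5=14  T6=15  T7=14
Finish order: T1 → T2 → T3 → T4 → T5 → T6 → T7

T5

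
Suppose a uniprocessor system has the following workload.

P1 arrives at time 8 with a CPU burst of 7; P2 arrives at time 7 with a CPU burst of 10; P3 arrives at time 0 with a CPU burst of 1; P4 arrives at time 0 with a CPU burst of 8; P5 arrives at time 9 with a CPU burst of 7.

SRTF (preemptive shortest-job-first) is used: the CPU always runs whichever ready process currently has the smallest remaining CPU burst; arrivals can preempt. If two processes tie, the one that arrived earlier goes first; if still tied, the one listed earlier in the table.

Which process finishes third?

P1

Schedule: | P3 0-1 | P4 1-9 | P1 9-16 | P5 16-23 | P2 23-33 |
Completion: P1=16  P2=33  P3=1  P4=9  P5=23
Finish order: P3 → P4 → P1 → P5 → P2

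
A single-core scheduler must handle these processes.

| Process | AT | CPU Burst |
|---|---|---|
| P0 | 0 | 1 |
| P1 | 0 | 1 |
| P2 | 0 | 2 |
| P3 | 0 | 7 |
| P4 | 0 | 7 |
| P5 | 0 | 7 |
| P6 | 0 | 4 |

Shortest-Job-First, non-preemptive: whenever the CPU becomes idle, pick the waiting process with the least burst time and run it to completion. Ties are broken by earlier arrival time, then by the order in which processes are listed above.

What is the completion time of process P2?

4

Timeline: | P0 0-1 | P1 1-2 | P2 2-4 | P6 4-8 | P3 8-15 | P4 15-22 | P5 22-29 |
Completion: P0=1  P1=2  P2=4  P3=15  P4=22  P5=29  P6=8
Turnaround (C−A): P0=1  P1=2  P2=4  P3=15  P4=22  P5=29  P6=8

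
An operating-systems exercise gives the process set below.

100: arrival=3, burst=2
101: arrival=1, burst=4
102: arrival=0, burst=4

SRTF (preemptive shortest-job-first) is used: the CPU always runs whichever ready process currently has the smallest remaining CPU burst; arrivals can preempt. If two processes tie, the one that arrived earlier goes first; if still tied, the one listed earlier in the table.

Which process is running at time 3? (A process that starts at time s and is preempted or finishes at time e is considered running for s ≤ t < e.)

102

Timeline: | 102 0-4 | 100 4-6 | 101 6-10 |
Completion: 100=6  101=10  102=4
Turnaround (C−A): 100=3  101=9  102=4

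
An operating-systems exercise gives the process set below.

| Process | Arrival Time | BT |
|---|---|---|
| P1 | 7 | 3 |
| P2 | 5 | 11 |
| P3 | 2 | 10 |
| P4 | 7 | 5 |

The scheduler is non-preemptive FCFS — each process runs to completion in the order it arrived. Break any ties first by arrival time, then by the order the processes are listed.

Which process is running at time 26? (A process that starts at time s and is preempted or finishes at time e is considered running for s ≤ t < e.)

Timeline: | idle 0-2 | P3 2-12 | P2 12-23 | P1 23-26 | P4 26-31 |
Completion: P1=26  P2=23  P3=12  P4=31
Turnaround (C−A): P1=19  P2=18  P3=10  P4=24

P4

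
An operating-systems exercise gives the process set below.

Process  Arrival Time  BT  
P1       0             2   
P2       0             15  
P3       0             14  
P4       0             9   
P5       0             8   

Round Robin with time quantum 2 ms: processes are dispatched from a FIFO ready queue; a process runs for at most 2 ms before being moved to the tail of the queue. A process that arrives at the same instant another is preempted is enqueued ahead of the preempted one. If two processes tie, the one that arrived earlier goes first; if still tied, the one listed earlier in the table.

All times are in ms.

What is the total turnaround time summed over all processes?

Schedule: | P1 0-2 | P2 2-4 | P3 4-6 | P4 6-8 | P5 8-10 | P2 10-12 | P3 12-14 | P4 14-16 | P5 16-18 | P2 18-20 | P3 20-22 | P4 22-24 | P5 24-26 | P2 26-28 | P3 28-30 | P4 30-32 | P5 32-34 | P2 34-36 | P3 36-38 | P4 38-39 | P2 39-41 | P3 41-43 | P2 43-45 | P3 45-47 | P2 47-48 |
Completion: P1=2  P2=48  P3=47  P4=39  P5=34
Turnaround = completion − arrival: P1=2, P2=48, P3=47, P4=39, P5=34
Total turnaround = 2 + 48 + 47 + 39 + 34 = 170

170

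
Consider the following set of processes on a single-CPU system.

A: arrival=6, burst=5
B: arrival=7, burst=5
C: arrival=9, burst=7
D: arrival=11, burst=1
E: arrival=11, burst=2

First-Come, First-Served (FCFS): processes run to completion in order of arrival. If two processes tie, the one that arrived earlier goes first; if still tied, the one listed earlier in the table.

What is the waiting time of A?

0

Timeline: | idle 0-6 | A 6-11 | B 11-16 | C 16-23 | D 23-24 | E 24-26 |
Completion: A=11  B=16  C=23  D=24  E=26
Turnaround (C−A): A=5  B=9  C=14  D=13  E=15
Waiting(A) = turnaround − burst = 5 − 5 = 0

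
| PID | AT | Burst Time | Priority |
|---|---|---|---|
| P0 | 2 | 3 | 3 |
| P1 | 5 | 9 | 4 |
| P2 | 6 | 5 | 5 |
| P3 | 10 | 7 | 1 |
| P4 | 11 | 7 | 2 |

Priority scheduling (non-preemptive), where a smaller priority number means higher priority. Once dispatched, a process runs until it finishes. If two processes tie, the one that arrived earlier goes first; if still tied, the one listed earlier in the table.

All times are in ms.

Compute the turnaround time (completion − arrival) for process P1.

9

Schedule: | idle 0-2 | P0 2-5 | P1 5-14 | P3 14-21 | P4 21-28 | P2 28-33 |
Completion: P0=5  P1=14  P2=33  P3=21  P4=28
Turnaround(P1) = completion − arrival = 14 − 5 = 9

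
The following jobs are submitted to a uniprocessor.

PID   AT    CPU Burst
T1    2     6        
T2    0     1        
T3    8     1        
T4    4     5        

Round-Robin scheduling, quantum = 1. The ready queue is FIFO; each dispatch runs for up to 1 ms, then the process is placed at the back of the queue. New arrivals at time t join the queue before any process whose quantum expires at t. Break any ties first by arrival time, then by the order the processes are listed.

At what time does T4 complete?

14

Timeline: | T2 0-1 | idle 1-2 | T1 2-4 | T4 4-5 | T1 5-6 | T4 6-7 | T1 7-8 | T4 8-9 | T3 9-10 | T1 10-11 | T4 11-12 | T1 12-13 | T4 13-14 |
Completion: T1=13  T2=1  T3=10  T4=14
Turnaround (C−A): T1=11  T2=1  T3=2  T4=10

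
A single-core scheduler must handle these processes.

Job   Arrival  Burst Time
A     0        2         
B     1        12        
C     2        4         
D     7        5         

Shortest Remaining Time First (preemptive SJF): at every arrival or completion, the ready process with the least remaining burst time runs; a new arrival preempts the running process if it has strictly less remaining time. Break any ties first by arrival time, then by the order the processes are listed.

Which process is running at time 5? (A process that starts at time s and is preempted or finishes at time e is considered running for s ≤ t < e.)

C

Timeline: | A 0-2 | C 2-6 | B 6-7 | D 7-12 | B 12-23 |
Completion: A=2  B=23  C=6  D=12
Turnaround (C−A): A=2  B=22  C=4  D=5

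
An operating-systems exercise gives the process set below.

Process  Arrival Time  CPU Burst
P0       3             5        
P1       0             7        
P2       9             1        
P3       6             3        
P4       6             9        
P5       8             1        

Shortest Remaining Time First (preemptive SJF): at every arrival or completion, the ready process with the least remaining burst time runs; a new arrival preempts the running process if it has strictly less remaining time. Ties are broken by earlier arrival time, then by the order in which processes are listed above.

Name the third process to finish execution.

P2

Gantt: | P1 0-7 | P3 7-8 | P5 8-9 | P2 9-10 | P3 10-12 | P0 12-17 | P4 17-26 |
Completion: P0=17  P1=7  P2=10  P3=12  P4=26  P5=9
Finish order: P1 → P5 → P2 → P3 → P0 → P4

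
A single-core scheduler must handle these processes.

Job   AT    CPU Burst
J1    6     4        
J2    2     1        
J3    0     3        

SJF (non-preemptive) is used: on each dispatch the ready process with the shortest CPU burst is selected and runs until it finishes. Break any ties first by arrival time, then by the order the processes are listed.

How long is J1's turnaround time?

Gantt: | J3 0-3 | J2 3-4 | idle 4-6 | J1 6-10 |
Completion: J1=10  J2=4  J3=3
Turnaround(J1) = completion − arrival = 10 − 6 = 4

4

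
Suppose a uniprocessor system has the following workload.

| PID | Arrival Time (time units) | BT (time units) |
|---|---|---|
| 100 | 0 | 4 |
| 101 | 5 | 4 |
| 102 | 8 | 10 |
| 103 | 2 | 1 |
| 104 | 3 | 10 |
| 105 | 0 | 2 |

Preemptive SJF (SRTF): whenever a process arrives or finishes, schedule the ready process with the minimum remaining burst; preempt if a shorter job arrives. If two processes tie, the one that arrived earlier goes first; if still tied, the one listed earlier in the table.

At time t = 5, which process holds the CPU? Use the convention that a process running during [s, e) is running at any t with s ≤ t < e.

Schedule: | 105 0-2 | 103 2-3 | 100 3-7 | 101 7-11 | 104 11-21 | 102 21-31 |
Completion: 100=7  101=11  102=31  103=3  104=21  105=2
Turnaround (C−A): 100=7  101=6  102=23  103=1  104=18  105=2

100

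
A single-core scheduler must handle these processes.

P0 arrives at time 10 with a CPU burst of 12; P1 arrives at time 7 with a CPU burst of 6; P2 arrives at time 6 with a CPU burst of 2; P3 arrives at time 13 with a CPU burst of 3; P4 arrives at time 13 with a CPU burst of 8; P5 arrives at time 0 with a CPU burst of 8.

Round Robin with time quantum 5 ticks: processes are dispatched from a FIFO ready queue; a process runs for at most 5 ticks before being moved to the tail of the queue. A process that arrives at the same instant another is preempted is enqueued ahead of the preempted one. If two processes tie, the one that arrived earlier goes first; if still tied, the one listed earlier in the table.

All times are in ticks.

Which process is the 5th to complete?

P4

Schedule: | P5 0-8 | P2 8-10 | P1 10-15 | P0 15-20 | P3 20-23 | P4 23-28 | P1 28-29 | P0 29-34 | P4 34-37 | P0 37-39 |
Completion: P0=39  P1=29  P2=10  P3=23  P4=37  P5=8
Finish order: P5 → P2 → P3 → P1 → P4 → P0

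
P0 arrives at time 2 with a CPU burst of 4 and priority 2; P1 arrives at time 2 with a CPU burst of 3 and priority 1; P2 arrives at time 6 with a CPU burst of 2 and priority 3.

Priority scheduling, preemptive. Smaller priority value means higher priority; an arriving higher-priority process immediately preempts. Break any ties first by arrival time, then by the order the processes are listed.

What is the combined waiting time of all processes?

6

Gantt: | idle 0-2 | P1 2-5 | P0 5-9 | P2 9-11 |
Completion: P0=9  P1=5  P2=11
Waiting = turnaround − burst: P0=3, P1=0, P2=3
Total waiting = 3 + 0 + 3 = 6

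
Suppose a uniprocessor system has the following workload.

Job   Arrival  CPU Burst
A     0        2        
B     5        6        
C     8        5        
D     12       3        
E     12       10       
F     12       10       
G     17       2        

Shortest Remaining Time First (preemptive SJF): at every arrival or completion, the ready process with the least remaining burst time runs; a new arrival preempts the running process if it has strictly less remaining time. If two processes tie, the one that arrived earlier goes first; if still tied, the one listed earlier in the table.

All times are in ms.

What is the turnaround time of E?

19

Gantt: | A 0-2 | idle 2-5 | B 5-11 | C 11-12 | D 12-15 | C 15-19 | G 19-21 | E 21-31 | F 31-41 |
Completion: A=2  B=11  C=19  D=15  E=31  F=41  G=21
Turnaround(E) = completion − arrival = 31 − 12 = 19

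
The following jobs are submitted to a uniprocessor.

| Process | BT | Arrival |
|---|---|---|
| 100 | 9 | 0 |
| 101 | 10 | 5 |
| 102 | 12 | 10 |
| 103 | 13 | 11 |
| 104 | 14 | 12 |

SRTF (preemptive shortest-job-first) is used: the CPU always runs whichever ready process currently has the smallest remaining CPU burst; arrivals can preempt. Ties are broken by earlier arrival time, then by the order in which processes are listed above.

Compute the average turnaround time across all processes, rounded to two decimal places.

Schedule: | 100 0-9 | 101 9-19 | 102 19-31 | 103 31-44 | 104 44-58 |
Completion: 100=9  101=19  102=31  103=44  104=58
Turnaround (C−A): 100=9  101=14  102=21  103=33  104=46
Turnaround times: 100=9, 101=14, 102=21, 103=33, 104=46
Average turnaround = (9+14+21+33+46) / 5 = 123/5 = 24.60

24.60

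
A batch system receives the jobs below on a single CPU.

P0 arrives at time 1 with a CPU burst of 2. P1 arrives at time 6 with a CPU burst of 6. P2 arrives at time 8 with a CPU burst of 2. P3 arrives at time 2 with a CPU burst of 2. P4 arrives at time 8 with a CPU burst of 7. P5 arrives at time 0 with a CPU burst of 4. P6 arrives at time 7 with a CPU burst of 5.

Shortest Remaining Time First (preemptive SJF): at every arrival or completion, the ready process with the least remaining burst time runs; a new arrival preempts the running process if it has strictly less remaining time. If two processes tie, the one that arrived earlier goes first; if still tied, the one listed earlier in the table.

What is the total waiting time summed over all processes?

Timeline: | P5 0-1 | P0 1-3 | P3 3-5 | P5 5-8 | P2 8-10 | P6 10-15 | P1 15-21 | P4 21-28 |
Completion: P0=3  P1=21  P2=10  P3=5  P4=28  P5=8  P6=15
Turnaround (C−A): P0=2  P1=15  P2=2  P3=3  P4=20  P5=8  P6=8
Waiting = turnaround − burst: P0=0, P1=9, P2=0, P3=1, P4=13, P5=4, P6=3
Total waiting = 0 + 9 + 0 + 1 + 13 + 4 + 3 = 30

30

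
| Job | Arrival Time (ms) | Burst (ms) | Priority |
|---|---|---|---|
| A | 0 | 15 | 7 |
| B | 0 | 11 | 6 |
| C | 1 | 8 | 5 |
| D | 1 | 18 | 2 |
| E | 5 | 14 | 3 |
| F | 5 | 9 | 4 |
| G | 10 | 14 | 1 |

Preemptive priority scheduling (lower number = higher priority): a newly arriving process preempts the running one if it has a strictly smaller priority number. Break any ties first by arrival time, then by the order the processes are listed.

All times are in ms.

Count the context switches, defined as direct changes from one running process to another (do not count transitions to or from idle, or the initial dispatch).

8

Schedule: | B 0-1 | D 1-10 | G 10-24 | D 24-33 | E 33-47 | F 47-56 | C 56-64 | B 64-74 | A 74-89 |
Completion: A=89  B=74  C=64  D=33  E=47  F=56  G=24
Turnaround (C−A): A=89  B=74  C=63  D=32  E=42  F=51  G=14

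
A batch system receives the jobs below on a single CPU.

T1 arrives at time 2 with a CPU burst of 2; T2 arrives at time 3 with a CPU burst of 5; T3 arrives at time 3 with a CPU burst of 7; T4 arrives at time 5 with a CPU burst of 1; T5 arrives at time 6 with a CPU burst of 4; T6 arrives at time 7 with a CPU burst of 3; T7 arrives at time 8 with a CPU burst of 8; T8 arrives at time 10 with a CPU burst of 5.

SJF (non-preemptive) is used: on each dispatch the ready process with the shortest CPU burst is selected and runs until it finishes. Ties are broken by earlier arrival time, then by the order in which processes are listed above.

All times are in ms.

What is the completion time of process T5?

17

Timeline: | idle 0-2 | T1 2-4 | T2 4-9 | T4 9-10 | T6 10-13 | T5 13-17 | T8 17-22 | T3 22-29 | T7 29-37 |
Completion: T1=4  T2=9  T3=29  T4=10  T5=17  T6=13  T7=37  T8=22
Turnaround (C−A): T1=2  T2=6  T3=26  T4=5  T5=11  T6=6  T7=29  T8=12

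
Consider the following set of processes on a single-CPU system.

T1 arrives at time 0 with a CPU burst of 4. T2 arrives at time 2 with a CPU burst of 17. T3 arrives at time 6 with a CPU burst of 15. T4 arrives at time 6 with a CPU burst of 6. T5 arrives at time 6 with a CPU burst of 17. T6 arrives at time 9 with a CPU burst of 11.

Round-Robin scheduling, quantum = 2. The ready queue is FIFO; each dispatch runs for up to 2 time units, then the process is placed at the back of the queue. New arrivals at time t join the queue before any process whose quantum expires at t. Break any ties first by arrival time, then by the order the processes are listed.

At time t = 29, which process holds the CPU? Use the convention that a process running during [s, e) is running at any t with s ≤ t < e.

Gantt: | T1 0-2 | T2 2-4 | T1 4-6 | T2 6-8 | T3 8-10 | T4 10-12 | T5 12-14 | T2 14-16 | T6 16-18 | T3 18-20 | T4 20-22 | T5 22-24 | T2 24-26 | T6 26-28 | T3 28-30 | T4 30-32 | T5 32-34 | T2 34-36 | T6 36-38 | T3 38-40 | T5 40-42 | T2 42-44 | T6 44-46 | T3 46-48 | T5 48-50 | T2 50-52 | T6 52-54 | T3 54-56 | T5 56-58 | T2 58-60 | T6 60-61 | T3 61-63 | T5 63-65 | T2 65-66 | T3 66-67 | T5 67-70 |
Completion: T1=6  T2=66  T3=67  T4=32  T5=70  T6=61
Turnaround (C−A): T1=6  T2=64  T3=61  T4=26  T5=64  T6=52

T3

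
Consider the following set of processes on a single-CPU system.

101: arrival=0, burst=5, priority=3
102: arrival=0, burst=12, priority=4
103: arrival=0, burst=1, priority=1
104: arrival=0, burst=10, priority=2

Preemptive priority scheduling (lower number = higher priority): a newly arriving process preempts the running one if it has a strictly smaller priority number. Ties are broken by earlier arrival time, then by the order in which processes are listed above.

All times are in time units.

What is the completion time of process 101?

16

Schedule: | 103 0-1 | 104 1-11 | 101 11-16 | 102 16-28 |
Completion: 101=16  102=28  103=1  104=11
Turnaround (C−A): 101=16  102=28  103=1  104=11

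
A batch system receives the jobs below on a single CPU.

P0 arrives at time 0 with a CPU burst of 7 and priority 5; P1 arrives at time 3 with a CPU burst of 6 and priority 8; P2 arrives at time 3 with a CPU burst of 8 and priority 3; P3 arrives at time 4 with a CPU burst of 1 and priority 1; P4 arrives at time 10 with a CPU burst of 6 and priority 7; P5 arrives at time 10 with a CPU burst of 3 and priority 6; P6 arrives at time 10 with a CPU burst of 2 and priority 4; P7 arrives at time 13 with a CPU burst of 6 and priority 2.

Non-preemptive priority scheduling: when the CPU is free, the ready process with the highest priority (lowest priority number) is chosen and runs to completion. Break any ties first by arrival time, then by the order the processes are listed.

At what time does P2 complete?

16

Gantt: | P0 0-7 | P3 7-8 | P2 8-16 | P7 16-22 | P6 22-24 | P5 24-27 | P4 27-33 | P1 33-39 |
Completion: P0=7  P1=39  P2=16  P3=8  P4=33  P5=27  P6=24  P7=22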